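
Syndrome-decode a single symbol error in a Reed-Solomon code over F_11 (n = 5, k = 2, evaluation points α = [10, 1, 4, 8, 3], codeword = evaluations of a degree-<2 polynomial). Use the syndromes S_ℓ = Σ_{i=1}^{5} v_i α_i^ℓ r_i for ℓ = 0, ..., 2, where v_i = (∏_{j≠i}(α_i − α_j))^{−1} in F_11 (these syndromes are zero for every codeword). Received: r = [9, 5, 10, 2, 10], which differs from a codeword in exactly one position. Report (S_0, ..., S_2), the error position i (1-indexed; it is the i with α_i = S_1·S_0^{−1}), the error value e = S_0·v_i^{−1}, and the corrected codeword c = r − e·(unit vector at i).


S = (6, 7, 10), error at position 5, error magnitude e = 9, c = [9, 5, 10, 2, 1].

Step 1: column multipliers v_i = (∏_{j≠i}(α_i − α_j))^{−1} mod 11.
  i = 1 (α = 10): (10−1)(10−4)(10−8)(10−3) = 9·6·2·7 = 756 ≡ 8, so v_1 = 8^{−1} = 7 (mod 11).
  i = 2 (α = 1): (1−10)(1−4)(1−8)(1−3) = (−9)·(−3)·(−7)·(−2) = 378 ≡ 4, so v_2 = 4^{−1} = 3 (mod 11).
  i = 3 (α = 4): (4−10)(4−1)(4−8)(4−3) = (−6)·3·(−4)·1 = 72 ≡ 6, so v_3 = 6^{−1} = 2 (mod 11).
  i = 4 (α = 8): (8−10)(8−1)(8−4)(8−3) = (−2)·7·4·5 = −280 ≡ 6, so v_4 = 6^{−1} = 2 (mod 11).
  i = 5 (α = 3): (3−10)(3−1)(3−4)(3−8) = (−7)·2·(−1)·(−5) = −70 ≡ 7, so v_5 = 7^{−1} = 8 (mod 11).
  v = [7, 3, 2, 2, 8].
Step 2: syndromes of r = [9, 5, 10, 2, 10] (all sums mod 11).
  S_0 = Σ v_i r_i = 7·9 + 3·5 + 2·10 + 2·2 + 8·10 = 182 ≡ 6.
  S_1 = Σ v_i α_i r_i = 7·10·9 + 3·1·5 + 2·4·10 + 2·8·2 + 8·3·10 = 997 ≡ 7.
  α_i^2 mod 11 = [1, 1, 5, 9, 9].
  S_2 = Σ v_i α_i^2 r_i = 7·1·9 + 3·1·5 + 2·5·10 + 2·9·2 + 8·9·10 = 934 ≡ 10.
  S = (6, 7, 10) ≠ 0, so r is not a codeword (an error is present).
Step 3: locate the error. For a single error e at position i, S_ℓ = v_i·e·α_i^ℓ, so α_err = S_1/S_0.
  S_0^{−1} = 6^{−1} = 2 (mod 11), so α_err = 7·2 = 14 ≡ 3 = α_5. Error position i = 5.
  Consistency check: S_2/S_1 = 10·8 = 80 ≡ 3 = α_err ✓ (single-error assumption holds).
Step 4: error magnitude e = S_0/v_5 = S_0·∏_{j≠5}(α_5 − α_j) = 6·7 = 42 ≡ 9 (mod 11).
Step 5: correct position 5: c_5 = r_5 − e = 10 − 9 ≡ 1 (mod 11). Hence c = [9, 5, 10, 2, 1].
  Check: interpolating c through the α_i gives m(x) = 7 + 9·x (degree < 2) with m(α_i) = c_i for every i, so c is indeed a codeword.


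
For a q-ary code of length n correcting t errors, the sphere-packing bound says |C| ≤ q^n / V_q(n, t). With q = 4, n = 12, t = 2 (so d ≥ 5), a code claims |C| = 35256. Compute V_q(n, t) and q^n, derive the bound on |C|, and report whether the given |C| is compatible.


V_q(n, t) = 631, q^n = 16777216, Hamming bound = 26588, |C| = 35256 > bound (violated).

Step 1: Compute V_q(n, t) = Σ_{j=0}^2 C(n, j) (q−1)^j.
  j = 0: C(12,0)·(3)^0 = 1·1 = 1.
  j = 1: C(12,1)·(3)^1 = 12·3 = 36.
  j = 2: C(12,2)·(3)^2 = 66·9 = 594.
  V_q(n, t) = 1 + 36 + 594 = 631.
Step 2: q^n = 4^12 = 16777216.
Step 3: Hamming bound ⌊q^n / V_q(n,t)⌋ = ⌊16777216/631⌋ = 26588.
Step 4: Compare |C| = 35256 to 26588: violated.
The claimed |C| lies above the Hamming bound, so no 4-ary code of length 12 with d ≥ 5 can have 35256 codewords.


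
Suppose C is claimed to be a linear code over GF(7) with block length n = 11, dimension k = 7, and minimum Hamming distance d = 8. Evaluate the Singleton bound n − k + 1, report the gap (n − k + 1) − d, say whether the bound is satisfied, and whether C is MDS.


Singleton RHS = n − k + 1 = 5, slack = -3, bound violated (no such code; not MDS).

Singleton bound: d ≤ n − k + 1.
Here n = 11, k = 7, so n − k + 1 = 5.
Given d = 8, check d ≤ 5: NO.
Slack = (n − k + 1) − d = -3.
The slack is negative: d = 8 exceeds n − k + 1 = 5 by 3, so the Singleton bound is violated and no linear [11, 7, 8]_7 code can exist. In particular it is not MDS (MDS requires d = n − k + 1 exactly).
Description: the claimed parameters are [11, 7, 8]_7; such a code would be impossible (violates the Singleton bound).


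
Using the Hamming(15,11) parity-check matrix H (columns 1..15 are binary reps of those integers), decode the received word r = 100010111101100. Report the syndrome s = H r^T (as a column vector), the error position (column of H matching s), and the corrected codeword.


s = (1, 0, 0, 1)^T, error position = 9, corrected codeword c = 100010110101100

Compute s = H r^T mod 2 one row at a time:
  s_1 = 1 + 1 + 1 + 0 + 1 + 1 + 0 + 0 = 5 ≡ 1 (mod 2).
  s_2 = 0 + 1 + 0 + 1 + 1 + 1 + 0 + 0 = 4 ≡ 0 (mod 2).
  s_3 = 0 + 0 + 0 + 1 + 1 + 0 + 0 + 0 = 2 ≡ 0 (mod 2).
  s_4 = 1 + 0 + 1 + 1 + 1 + 0 + 1 + 0 = 5 ≡ 1 (mod 2).
s = (1, 0, 0, 1)^T — this equals column 9 of H (binary 1001), so error is at position 9.
Correct: flip bit 9 of r = 100010111101100 to get c = 100010110101100.


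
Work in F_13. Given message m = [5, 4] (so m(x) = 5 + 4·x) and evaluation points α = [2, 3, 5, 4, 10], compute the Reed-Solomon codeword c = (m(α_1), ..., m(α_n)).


c = [0, 4, 12, 8, 6]

Message polynomial: m(x) = 5 + 4·x (mod 13).
For each evaluation point α_i, compute m(α_i) mod 13:
  α_1 = 2: Horner steps 4 → 0, so m(2) = 0.
  α_2 = 3: Horner steps 4 → 4, so m(3) = 4.
  α_3 = 5: Horner steps 4 → 12, so m(5) = 12.
  α_4 = 4: Horner steps 4 → 8, so m(4) = 8.
  α_5 = 10: Horner steps 4 → 6, so m(10) = 6.
Codeword c = [0, 4, 12, 8, 6] ∈ F_13^5.


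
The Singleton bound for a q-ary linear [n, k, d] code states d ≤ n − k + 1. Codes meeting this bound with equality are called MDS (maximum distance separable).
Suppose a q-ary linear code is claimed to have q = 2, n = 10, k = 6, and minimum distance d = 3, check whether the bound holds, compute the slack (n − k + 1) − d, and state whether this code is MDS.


Singleton RHS = n − k + 1 = 5, slack = 2, bound satisfied, not MDS.

Singleton bound: d ≤ n − k + 1.
Here n = 10, k = 6, so n − k + 1 = 5.
Given d = 3, check d ≤ 5: YES.
Slack = (n − k + 1) − d = 2.
The code is NOT MDS (slack = 2 > 0).
Description: the claimed parameters are [10, 6, 3]_2; such a code would be non-MDS.


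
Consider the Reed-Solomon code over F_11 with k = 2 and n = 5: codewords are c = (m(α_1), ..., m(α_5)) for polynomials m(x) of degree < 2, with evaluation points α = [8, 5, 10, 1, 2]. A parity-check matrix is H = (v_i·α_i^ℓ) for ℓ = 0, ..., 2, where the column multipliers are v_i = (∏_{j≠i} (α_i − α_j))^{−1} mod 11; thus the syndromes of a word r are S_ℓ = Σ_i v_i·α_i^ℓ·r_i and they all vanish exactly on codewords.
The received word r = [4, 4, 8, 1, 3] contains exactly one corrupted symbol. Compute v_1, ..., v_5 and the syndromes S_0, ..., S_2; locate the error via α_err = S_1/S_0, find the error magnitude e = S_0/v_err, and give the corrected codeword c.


S = (7, 2, 10), error at position 2, error magnitude e = 6, c = [4, 9, 8, 1, 3].

Step 1: column multipliers v_i = (∏_{j≠i}(α_i − α_j))^{−1} mod 11.
  i = 1 (α = 8): (8−5)(8−10)(8−1)(8−2) = 3·(−2)·7·6 = −252 ≡ 1, so v_1 = 1^{−1} = 1 (mod 11).
  i = 2 (α = 5): (5−8)(5−10)(5−1)(5−2) = (−3)·(−5)·4·3 = 180 ≡ 4, so v_2 = 4^{−1} = 3 (mod 11).
  i = 3 (α = 10): (10−8)(10−5)(10−1)(10−2) = 2·5·9·8 = 720 ≡ 5, so v_3 = 5^{−1} = 9 (mod 11).
  i = 4 (α = 1): (1−8)(1−5)(1−10)(1−2) = (−7)·(−4)·(−9)·(−1) = 252 ≡ 10, so v_4 = 10^{−1} = 10 (mod 11).
  i = 5 (α = 2): (2−8)(2−5)(2−10)(2−1) = (−6)·(−3)·(−8)·1 = −144 ≡ 10, so v_5 = 10^{−1} = 10 (mod 11).
  v = [1, 3, 9, 10, 10].
Step 2: syndromes of r = [4, 4, 8, 1, 3] (all sums mod 11).
  S_0 = Σ v_i r_i = 1·4 + 3·4 + 9·8 + 10·1 + 10·3 = 128 ≡ 7.
  S_1 = Σ v_i α_i r_i = 1·8·4 + 3·5·4 + 9·10·8 + 10·1·1 + 10·2·3 = 882 ≡ 2.
  α_i^2 mod 11 = [9, 3, 1, 1, 4].
  S_2 = Σ v_i α_i^2 r_i = 1·9·4 + 3·3·4 + 9·1·8 + 10·1·1 + 10·4·3 = 274 ≡ 10.
  S = (7, 2, 10) ≠ 0, so r is not a codeword (an error is present).
Step 3: locate the error. For a single error e at position i, S_ℓ = v_i·e·α_i^ℓ, so α_err = S_1/S_0.
  S_0^{−1} = 7^{−1} = 8 (mod 11), so α_err = 2·8 = 16 ≡ 5 = α_2. Error position i = 2.
  Consistency check: S_2/S_1 = 10·6 = 60 ≡ 5 = α_err ✓ (single-error assumption holds).
Step 4: error magnitude e = S_0/v_2 = S_0·∏_{j≠2}(α_2 − α_j) = 7·4 = 28 ≡ 6 (mod 11).
Step 5: correct position 2: c_2 = r_2 − e = 4 − 6 ≡ 9 (mod 11). Hence c = [4, 9, 8, 1, 3].
  Check: interpolating c through the α_i gives m(x) = 10 + 2·x (degree < 2) with m(α_i) = c_i for every i, so c is indeed a codeword.


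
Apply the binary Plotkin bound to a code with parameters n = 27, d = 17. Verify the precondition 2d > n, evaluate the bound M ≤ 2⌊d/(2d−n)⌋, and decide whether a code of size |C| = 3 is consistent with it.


Plotkin bound M ≤ 4; given |C| = 3 ≤ bound (satisfied).

Check applicability: 2d = 34, n = 27.
2d − n = 7 > 0, so Plotkin applies.
Compute d/(2d−n) = 17/7 ≈ 2.4286.
⌊d/(2d−n)⌋ = 2.
Plotkin bound: M ≤ 2·2 = 4.
Given |C| = 3, check: satisfied.
This |C| is below the Plotkin bound.


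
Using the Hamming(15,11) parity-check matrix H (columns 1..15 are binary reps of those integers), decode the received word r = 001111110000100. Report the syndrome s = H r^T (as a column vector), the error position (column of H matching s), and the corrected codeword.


s = (0, 1, 1, 0)^T, error position = 6, corrected codeword c = 001110110000100

Compute s = H r^T mod 2 one row at a time:
  s_1 = 1 + 0 + 0 + 0 + 0 + 1 + 0 + 0 = 2 ≡ 0 (mod 2).
  s_2 = 1 + 1 + 1 + 1 + 0 + 1 + 0 + 0 = 5 ≡ 1 (mod 2).
  s_3 = 0 + 1 + 1 + 1 + 0 + 0 + 0 + 0 = 3 ≡ 1 (mod 2).
  s_4 = 0 + 1 + 1 + 1 + 0 + 0 + 1 + 0 = 4 ≡ 0 (mod 2).
s = (0, 1, 1, 0)^T — this equals column 6 of H (binary 0110), so error is at position 6.
Correct: flip bit 6 of r = 001111110000100 to get c = 001110110000100.


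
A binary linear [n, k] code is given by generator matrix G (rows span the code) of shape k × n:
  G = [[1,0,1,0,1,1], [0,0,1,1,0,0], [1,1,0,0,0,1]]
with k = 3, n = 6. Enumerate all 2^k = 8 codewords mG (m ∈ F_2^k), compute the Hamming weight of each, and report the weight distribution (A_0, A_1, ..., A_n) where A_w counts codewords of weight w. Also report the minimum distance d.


Weight distribution: A_0 = 1, A_2 = 1, A_3 = 3, A_4 = 2, A_5 = 1. Minimum distance d = 2.

Enumerate all 2^3 = 8 messages m ∈ F_2^3.
For each, compute codeword c = mG in F_2^6, then tally its weight.
  m = 000 → c = 000000, weight = 0.
  m = 100 → c = 101011, weight = 4.
  m = 010 → c = 001100, weight = 2.
  m = 110 → c = 100111, weight = 4.
  m = 001 → c = 110001, weight = 3.
  m = 101 → c = 011010, weight = 3.
  m = 011 → c = 111101, weight = 5.
  m = 111 → c = 010110, weight = 3.
Tally weights:
  weight 0: 1 codewords.
  weight 2: 1 codewords.
  weight 3: 3 codewords.
  weight 4: 2 codewords.
  weight 5: 1 codewords.
Minimum distance d = smallest w > 0 with A_w > 0 = 2.
Sanity: Σ A_w = 8 = 2^3 = 8 ✓.


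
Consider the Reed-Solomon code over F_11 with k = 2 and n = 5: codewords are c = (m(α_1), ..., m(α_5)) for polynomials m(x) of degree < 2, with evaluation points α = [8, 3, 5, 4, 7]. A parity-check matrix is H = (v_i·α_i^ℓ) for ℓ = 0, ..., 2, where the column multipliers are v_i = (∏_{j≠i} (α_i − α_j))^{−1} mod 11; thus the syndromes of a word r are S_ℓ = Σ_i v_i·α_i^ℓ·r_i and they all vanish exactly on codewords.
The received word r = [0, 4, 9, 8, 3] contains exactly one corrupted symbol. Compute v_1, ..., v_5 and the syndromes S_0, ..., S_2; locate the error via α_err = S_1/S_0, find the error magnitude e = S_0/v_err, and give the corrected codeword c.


S = (4, 5, 9), error at position 4, error magnitude e = 7, c = [0, 4, 9, 1, 3].

Step 1: column multipliers v_i = (∏_{j≠i}(α_i − α_j))^{−1} mod 11.
  i = 1 (α = 8): (8−3)(8−5)(8−4)(8−7) = 5·3·4·1 = 60 ≡ 5, so v_1 = 5^{−1} = 9 (mod 11).
  i = 2 (α = 3): (3−8)(3−5)(3−4)(3−7) = (−5)·(−2)·(−1)·(−4) = 40 ≡ 7, so v_2 = 7^{−1} = 8 (mod 11).
  i = 3 (α = 5): (5−8)(5−3)(5−4)(5−7) = (−3)·2·1·(−2) = 12 ≡ 1, so v_3 = 1^{−1} = 1 (mod 11).
  i = 4 (α = 4): (4−8)(4−3)(4−5)(4−7) = (−4)·1·(−1)·(−3) = −12 ≡ 10, so v_4 = 10^{−1} = 10 (mod 11).
  i = 5 (α = 7): (7−8)(7−3)(7−5)(7−4) = (−1)·4·2·3 = −24 ≡ 9, so v_5 = 9^{−1} = 5 (mod 11).
  v = [9, 8, 1, 10, 5].
Step 2: syndromes of r = [0, 4, 9, 8, 3] (all sums mod 11).
  S_0 = Σ v_i r_i = 9·0 + 8·4 + 1·9 + 10·8 + 5·3 = 136 ≡ 4.
  S_1 = Σ v_i α_i r_i = 9·8·0 + 8·3·4 + 1·5·9 + 10·4·8 + 5·7·3 = 566 ≡ 5.
  α_i^2 mod 11 = [9, 9, 3, 5, 5].
  S_2 = Σ v_i α_i^2 r_i = 9·9·0 + 8·9·4 + 1·3·9 + 10·5·8 + 5·5·3 = 790 ≡ 9.
  S = (4, 5, 9) ≠ 0, so r is not a codeword (an error is present).
Step 3: locate the error. For a single error e at position i, S_ℓ = v_i·e·α_i^ℓ, so α_err = S_1/S_0.
  S_0^{−1} = 4^{−1} = 3 (mod 11), so α_err = 5·3 = 15 ≡ 4 = α_4. Error position i = 4.
  Consistency check: S_2/S_1 = 9·9 = 81 ≡ 4 = α_err ✓ (single-error assumption holds).
Step 4: error magnitude e = S_0/v_4 = S_0·∏_{j≠4}(α_4 − α_j) = 4·10 = 40 ≡ 7 (mod 11).
Step 5: correct position 4: c_4 = r_4 − e = 8 − 7 ≡ 1 (mod 11). Hence c = [0, 4, 9, 1, 3].
  Check: interpolating c through the α_i gives m(x) = 2 + 8·x (degree < 2) with m(α_i) = c_i for every i, so c is indeed a codeword.


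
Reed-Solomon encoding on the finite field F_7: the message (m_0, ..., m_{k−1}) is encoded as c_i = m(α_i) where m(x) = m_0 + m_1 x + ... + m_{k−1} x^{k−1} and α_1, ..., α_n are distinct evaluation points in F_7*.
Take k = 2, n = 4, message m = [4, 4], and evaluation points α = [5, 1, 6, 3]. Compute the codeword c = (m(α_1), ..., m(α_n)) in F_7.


c = [3, 1, 0, 2]

Message polynomial: m(x) = 4 + 4·x (mod 7).
For each evaluation point α_i, compute m(α_i) mod 7:
  α_1 = 5: Horner steps 4 → 3, so m(5) = 3.
  α_2 = 1: Horner steps 4 → 1, so m(1) = 1.
  α_3 = 6: Horner steps 4 → 0, so m(6) = 0.
  α_4 = 3: Horner steps 4 → 2, so m(3) = 2.
Codeword c = [3, 1, 0, 2] ∈ F_7^4.


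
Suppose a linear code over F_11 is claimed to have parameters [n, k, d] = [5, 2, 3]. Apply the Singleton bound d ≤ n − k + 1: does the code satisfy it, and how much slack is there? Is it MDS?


Singleton RHS = n − k + 1 = 4, slack = 1, bound satisfied, not MDS.

Singleton bound: d ≤ n − k + 1.
Here n = 5, k = 2, so n − k + 1 = 4.
Given d = 3, check d ≤ 4: YES.
Slack = (n − k + 1) − d = 1.
The code is NOT MDS (slack = 1 > 0).
Description: the claimed parameters are [5, 2, 3]_11; such a code would be non-MDS.


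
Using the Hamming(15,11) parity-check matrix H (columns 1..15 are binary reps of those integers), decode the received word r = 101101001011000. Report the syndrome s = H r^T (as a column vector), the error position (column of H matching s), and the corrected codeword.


s = (1, 1, 1, 0)^T, error position = 14, corrected codeword c = 101101001011010

Compute s = H r^T mod 2 one row at a time:
  s_1 = 0 + 1 + 0 + 1 + 1 + 0 + 0 + 0 = 3 ≡ 1 (mod 2).
  s_2 = 1 + 0 + 1 + 0 + 1 + 0 + 0 + 0 = 3 ≡ 1 (mod 2).
  s_3 = 0 + 1 + 1 + 0 + 0 + 1 + 0 + 0 = 3 ≡ 1 (mod 2).
  s_4 = 1 + 1 + 0 + 0 + 1 + 1 + 0 + 0 = 4 ≡ 0 (mod 2).
s = (1, 1, 1, 0)^T — this equals column 14 of H (binary 1110), so error is at position 14.
Correct: flip bit 14 of r = 101101001011000 to get c = 101101001011010.


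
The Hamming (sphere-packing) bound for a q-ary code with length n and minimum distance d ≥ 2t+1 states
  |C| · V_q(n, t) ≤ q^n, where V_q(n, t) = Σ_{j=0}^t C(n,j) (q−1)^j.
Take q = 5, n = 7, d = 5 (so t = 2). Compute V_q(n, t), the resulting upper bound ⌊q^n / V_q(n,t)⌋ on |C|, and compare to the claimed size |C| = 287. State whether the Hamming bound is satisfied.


V_q(n, t) = 365, q^n = 78125, Hamming bound = 214, |C| = 287 > bound (violated).

Step 1: Compute V_q(n, t) = Σ_{j=0}^2 C(n, j) (q−1)^j.
  j = 0: C(7,0)·(4)^0 = 1·1 = 1.
  j = 1: C(7,1)·(4)^1 = 7·4 = 28.
  j = 2: C(7,2)·(4)^2 = 21·16 = 336.
  V_q(n, t) = 1 + 28 + 336 = 365.
Step 2: q^n = 5^7 = 78125.
Step 3: Hamming bound ⌊q^n / V_q(n,t)⌋ = ⌊78125/365⌋ = 214.
Step 4: Compare |C| = 287 to 214: violated.
The claimed |C| lies above the Hamming bound, so no 5-ary code of length 7 with d ≥ 5 can have 287 codewords.


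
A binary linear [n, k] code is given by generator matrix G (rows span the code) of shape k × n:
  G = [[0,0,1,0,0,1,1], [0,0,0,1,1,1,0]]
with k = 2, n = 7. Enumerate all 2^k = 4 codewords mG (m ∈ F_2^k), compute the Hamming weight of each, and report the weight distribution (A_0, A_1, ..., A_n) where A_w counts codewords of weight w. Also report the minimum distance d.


Weight distribution: A_0 = 1, A_3 = 2, A_4 = 1. Minimum distance d = 3.

Enumerate all 2^2 = 4 messages m ∈ F_2^2.
For each, compute codeword c = mG in F_2^7, then tally its weight.
  m = 00 → c = 0000000, weight = 0.
  m = 10 → c = 0010011, weight = 3.
  m = 01 → c = 0001110, weight = 3.
  m = 11 → c = 0011101, weight = 4.
Tally weights:
  weight 0: 1 codewords.
  weight 3: 2 codewords.
  weight 4: 1 codewords.
Minimum distance d = smallest w > 0 with A_w > 0 = 3.
Sanity: Σ A_w = 4 = 2^2 = 4 ✓.


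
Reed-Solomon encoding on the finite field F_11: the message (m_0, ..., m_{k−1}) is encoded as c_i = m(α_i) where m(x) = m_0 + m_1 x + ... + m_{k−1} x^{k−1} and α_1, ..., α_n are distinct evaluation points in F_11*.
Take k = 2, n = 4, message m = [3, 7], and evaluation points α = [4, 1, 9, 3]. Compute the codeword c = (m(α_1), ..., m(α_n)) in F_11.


c = [9, 10, 0, 2]

Message polynomial: m(x) = 3 + 7·x (mod 11).
For each evaluation point α_i, compute m(α_i) mod 11:
  α_1 = 4: Horner steps 7 → 9, so m(4) = 9.
  α_2 = 1: Horner steps 7 → 10, so m(1) = 10.
  α_3 = 9: Horner steps 7 → 0, so m(9) = 0.
  α_4 = 3: Horner steps 7 → 2, so m(3) = 2.
Codeword c = [9, 10, 0, 2] ∈ F_11^4.


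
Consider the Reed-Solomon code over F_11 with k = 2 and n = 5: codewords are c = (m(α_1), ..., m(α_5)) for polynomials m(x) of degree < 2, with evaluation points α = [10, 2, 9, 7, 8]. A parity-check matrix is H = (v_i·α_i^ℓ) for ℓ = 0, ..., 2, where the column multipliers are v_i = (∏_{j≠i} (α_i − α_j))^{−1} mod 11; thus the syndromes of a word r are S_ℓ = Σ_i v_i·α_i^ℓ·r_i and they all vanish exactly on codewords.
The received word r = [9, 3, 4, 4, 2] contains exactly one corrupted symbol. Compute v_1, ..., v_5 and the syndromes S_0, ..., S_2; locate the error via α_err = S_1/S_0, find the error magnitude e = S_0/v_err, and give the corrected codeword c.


S = (6, 10, 2), error at position 3, error magnitude e = 4, c = [9, 3, 0, 4, 2].

Step 1: column multipliers v_i = (∏_{j≠i}(α_i − α_j))^{−1} mod 11.
  i = 1 (α = 10): (10−2)(10−9)(10−7)(10−8) = 8·1·3·2 = 48 ≡ 4, so v_1 = 4^{−1} = 3 (mod 11).
  i = 2 (α = 2): (2−10)(2−9)(2−7)(2−8) = (−8)·(−7)·(−5)·(−6) = 1680 ≡ 8, so v_2 = 8^{−1} = 7 (mod 11).
  i = 3 (α = 9): (9−10)(9−2)(9−7)(9−8) = (−1)·7·2·1 = −14 ≡ 8, so v_3 = 8^{−1} = 7 (mod 11).
  i = 4 (α = 7): (7−10)(7−2)(7−9)(7−8) = (−3)·5·(−2)·(−1) = −30 ≡ 3, so v_4 = 3^{−1} = 4 (mod 11).
  i = 5 (α = 8): (8−10)(8−2)(8−9)(8−7) = (−2)·6·(−1)·1 = 12 ≡ 1, so v_5 = 1^{−1} = 1 (mod 11).
  v = [3, 7, 7, 4, 1].
Step 2: syndromes of r = [9, 3, 4, 4, 2] (all sums mod 11).
  S_0 = Σ v_i r_i = 3·9 + 7·3 + 7·4 + 4·4 + 1·2 = 94 ≡ 6.
  S_1 = Σ v_i α_i r_i = 3·10·9 + 7·2·3 + 7·9·4 + 4·7·4 + 1·8·2 = 692 ≡ 10.
  α_i^2 mod 11 = [1, 4, 4, 5, 9].
  S_2 = Σ v_i α_i^2 r_i = 3·1·9 + 7·4·3 + 7·4·4 + 4·5·4 + 1·9·2 = 321 ≡ 2.
  S = (6, 10, 2) ≠ 0, so r is not a codeword (an error is present).
Step 3: locate the error. For a single error e at position i, S_ℓ = v_i·e·α_i^ℓ, so α_err = S_1/S_0.
  S_0^{−1} = 6^{−1} = 2 (mod 11), so α_err = 10·2 = 20 ≡ 9 = α_3. Error position i = 3.
  Consistency check: S_2/S_1 = 2·10 = 20 ≡ 9 = α_err ✓ (single-error assumption holds).
Step 4: error magnitude e = S_0/v_3 = S_0·∏_{j≠3}(α_3 − α_j) = 6·8 = 48 ≡ 4 (mod 11).
Step 5: correct position 3: c_3 = r_3 − e = 4 − 4 ≡ 0 (mod 11). Hence c = [9, 3, 0, 4, 2].
  Check: interpolating c through the α_i gives m(x) = 7 + 9·x (degree < 2) with m(α_i) = c_i for every i, so c is indeed a codeword.


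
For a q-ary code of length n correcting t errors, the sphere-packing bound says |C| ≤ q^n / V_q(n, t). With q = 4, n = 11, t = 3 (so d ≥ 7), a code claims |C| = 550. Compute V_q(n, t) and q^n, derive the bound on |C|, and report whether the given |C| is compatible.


V_q(n, t) = 4984, q^n = 4194304, Hamming bound = 841, |C| = 550 ≤ bound (satisfied).

Step 1: Compute V_q(n, t) = Σ_{j=0}^3 C(n, j) (q−1)^j.
  j = 0: C(11,0)·(3)^0 = 1·1 = 1.
  j = 1: C(11,1)·(3)^1 = 11·3 = 33.
  j = 2: C(11,2)·(3)^2 = 55·9 = 495.
  j = 3: C(11,3)·(3)^3 = 165·27 = 4455.
  V_q(n, t) = 1 + 33 + 495 + 4455 = 4984.
Step 2: q^n = 4^11 = 4194304.
Step 3: Hamming bound ⌊q^n / V_q(n,t)⌋ = ⌊4194304/4984⌋ = 841.
Step 4: Compare |C| = 550 to 841: satisfied.
The claimed |C| lies below the Hamming bound.


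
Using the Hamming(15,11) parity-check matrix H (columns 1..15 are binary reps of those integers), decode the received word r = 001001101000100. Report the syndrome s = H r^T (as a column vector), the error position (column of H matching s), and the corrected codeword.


s = (0, 1, 1, 0)^T, error position = 6, corrected codeword c = 001000101000100

Compute s = H r^T mod 2 one row at a time:
  s_1 = 0 + 1 + 0 + 0 + 0 + 1 + 0 + 0 = 2 ≡ 0 (mod 2).
  s_2 = 0 + 0 + 1 + 1 + 0 + 1 + 0 + 0 = 3 ≡ 1 (mod 2).
  s_3 = 0 + 1 + 1 + 1 + 0 + 0 + 0 + 0 = 3 ≡ 1 (mod 2).
  s_4 = 0 + 1 + 0 + 1 + 1 + 0 + 1 + 0 = 4 ≡ 0 (mod 2).
s = (0, 1, 1, 0)^T — this equals column 6 of H (binary 0110), so error is at position 6.
Correct: flip bit 6 of r = 001001101000100 to get c = 001000101000100.


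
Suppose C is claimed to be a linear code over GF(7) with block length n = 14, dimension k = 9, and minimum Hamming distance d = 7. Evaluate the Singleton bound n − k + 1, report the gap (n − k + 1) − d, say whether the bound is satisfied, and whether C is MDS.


Singleton RHS = n − k + 1 = 6, slack = -1, bound violated (no such code; not MDS).

Singleton bound: d ≤ n − k + 1.
Here n = 14, k = 9, so n − k + 1 = 6.
Given d = 7, check d ≤ 6: NO.
Slack = (n − k + 1) − d = -1.
The slack is negative: d = 7 exceeds n − k + 1 = 6 by 1, so the Singleton bound is violated and no linear [14, 9, 7]_7 code can exist. In particular it is not MDS (MDS requires d = n − k + 1 exactly).
Description: the claimed parameters are [14, 9, 7]_7; such a code would be impossible (violates the Singleton bound).


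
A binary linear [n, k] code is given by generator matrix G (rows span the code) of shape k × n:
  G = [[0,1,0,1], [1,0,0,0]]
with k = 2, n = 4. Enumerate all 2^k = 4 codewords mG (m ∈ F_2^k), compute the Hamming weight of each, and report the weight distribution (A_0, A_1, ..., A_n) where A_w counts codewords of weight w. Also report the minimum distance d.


Weight distribution: A_0 = 1, A_1 = 1, A_2 = 1, A_3 = 1. Minimum distance d = 1.

Enumerate all 2^2 = 4 messages m ∈ F_2^2.
For each, compute codeword c = mG in F_2^4, then tally its weight.
  m = 00 → c = 0000, weight = 0.
  m = 10 → c = 0101, weight = 2.
  m = 01 → c = 1000, weight = 1.
  m = 11 → c = 1101, weight = 3.
Tally weights:
  weight 0: 1 codewords.
  weight 1: 1 codewords.
  weight 2: 1 codewords.
  weight 3: 1 codewords.
Minimum distance d = smallest w > 0 with A_w > 0 = 1.
Sanity: Σ A_w = 4 = 2^2 = 4 ✓.


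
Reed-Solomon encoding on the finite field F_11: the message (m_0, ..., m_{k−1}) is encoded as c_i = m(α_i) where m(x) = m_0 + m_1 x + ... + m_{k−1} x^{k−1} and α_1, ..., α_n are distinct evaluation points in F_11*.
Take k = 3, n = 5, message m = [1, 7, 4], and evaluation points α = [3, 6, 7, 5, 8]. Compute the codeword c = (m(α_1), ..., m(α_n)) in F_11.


c = [3, 0, 4, 4, 5]

Message polynomial: m(x) = 1 + 7·x + 4·x^2 (mod 11).
For each evaluation point α_i, compute m(α_i) mod 11:
  α_1 = 3: Horner steps 4 → 8 → 3, so m(3) = 3.
  α_2 = 6: Horner steps 4 → 9 → 0, so m(6) = 0.
  α_3 = 7: Horner steps 4 → 2 → 4, so m(7) = 4.
  α_4 = 5: Horner steps 4 → 5 → 4, so m(5) = 4.
  α_5 = 8: Horner steps 4 → 6 → 5, so m(8) = 5.
Codeword c = [3, 0, 4, 4, 5] ∈ F_11^5.


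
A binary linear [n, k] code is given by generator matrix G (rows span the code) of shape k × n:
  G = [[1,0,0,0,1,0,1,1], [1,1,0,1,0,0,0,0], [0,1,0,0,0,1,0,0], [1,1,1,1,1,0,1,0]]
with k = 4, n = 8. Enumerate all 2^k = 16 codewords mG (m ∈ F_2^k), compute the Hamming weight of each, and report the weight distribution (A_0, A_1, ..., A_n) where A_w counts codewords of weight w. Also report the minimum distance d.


Weight distribution: A_0 = 1, A_2 = 1, A_3 = 4, A_4 = 3, A_5 = 4, A_6 = 3. Minimum distance d = 2.

Enumerate all 2^4 = 16 messages m ∈ F_2^4.
For each, compute codeword c = mG in F_2^8, then tally its weight.
  m = 0000 → c = 00000000, weight = 0.
  m = 1000 → c = 10001011, weight = 4.
  m = 0100 → c = 11010000, weight = 3.
  m = 1100 → c = 01011011, weight = 5.
  m = 0010 → c = 01000100, weight = 2.
  m = 1010 → c = 11001111, weight = 6.
  m = 0110 → c = 10010100, weight = 3.
  m = 1110 → c = 00011111, weight = 5.
  m = 0001 → c = 11111010, weight = 6.
  m = 1001 → c = 01110001, weight = 4.
  m = 0101 → c = 00101010, weight = 3.
  m = 1101 → c = 10100001, weight = 3.
  m = 0011 → c = 10111110, weight = 6.
  m = 1011 → c = 00110101, weight = 4.
  m = 0111 → c = 01101110, weight = 5.
  m = 1111 → c = 11100101, weight = 5.
Tally weights:
  weight 0: 1 codewords.
  weight 2: 1 codewords.
  weight 3: 4 codewords.
  weight 4: 3 codewords.
  weight 5: 4 codewords.
  weight 6: 3 codewords.
Minimum distance d = smallest w > 0 with A_w > 0 = 2.
Sanity: Σ A_w = 16 = 2^4 = 16 ✓.


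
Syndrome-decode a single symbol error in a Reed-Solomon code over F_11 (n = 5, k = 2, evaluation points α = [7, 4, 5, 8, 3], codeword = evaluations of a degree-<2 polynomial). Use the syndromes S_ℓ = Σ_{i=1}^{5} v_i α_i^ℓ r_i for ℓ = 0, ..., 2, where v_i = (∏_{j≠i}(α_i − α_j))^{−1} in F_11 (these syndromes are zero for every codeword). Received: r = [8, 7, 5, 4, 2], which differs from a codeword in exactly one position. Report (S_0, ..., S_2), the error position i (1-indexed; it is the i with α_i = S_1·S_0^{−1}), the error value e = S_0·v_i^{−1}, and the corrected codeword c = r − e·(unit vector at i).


S = (2, 8, 10), error at position 2, error magnitude e = 9, c = [8, 9, 5, 4, 2].

Step 1: column multipliers v_i = (∏_{j≠i}(α_i − α_j))^{−1} mod 11.
  i = 1 (α = 7): (7−4)(7−5)(7−8)(7−3) = 3·2·(−1)·4 = −24 ≡ 9, so v_1 = 9^{−1} = 5 (mod 11).
  i = 2 (α = 4): (4−7)(4−5)(4−8)(4−3) = (−3)·(−1)·(−4)·1 = −12 ≡ 10, so v_2 = 10^{−1} = 10 (mod 11).
  i = 3 (α = 5): (5−7)(5−4)(5−8)(5−3) = (−2)·1·(−3)·2 = 12 ≡ 1, so v_3 = 1^{−1} = 1 (mod 11).
  i = 4 (α = 8): (8−7)(8−4)(8−5)(8−3) = 1·4·3·5 = 60 ≡ 5, so v_4 = 5^{−1} = 9 (mod 11).
  i = 5 (α = 3): (3−7)(3−4)(3−5)(3−8) = (−4)·(−1)·(−2)·(−5) = 40 ≡ 7, so v_5 = 7^{−1} = 8 (mod 11).
  v = [5, 10, 1, 9, 8].
Step 2: syndromes of r = [8, 7, 5, 4, 2] (all sums mod 11).
  S_0 = Σ v_i r_i = 5·8 + 10·7 + 1·5 + 9·4 + 8·2 = 167 ≡ 2.
  S_1 = Σ v_i α_i r_i = 5·7·8 + 10·4·7 + 1·5·5 + 9·8·4 + 8·3·2 = 921 ≡ 8.
  α_i^2 mod 11 = [5, 5, 3, 9, 9].
  S_2 = Σ v_i α_i^2 r_i = 5·5·8 + 10·5·7 + 1·3·5 + 9·9·4 + 8·9·2 = 1033 ≡ 10.
  S = (2, 8, 10) ≠ 0, so r is not a codeword (an error is present).
Step 3: locate the error. For a single error e at position i, S_ℓ = v_i·e·α_i^ℓ, so α_err = S_1/S_0.
  S_0^{−1} = 2^{−1} = 6 (mod 11), so α_err = 8·6 = 48 ≡ 4 = α_2. Error position i = 2.
  Consistency check: S_2/S_1 = 10·7 = 70 ≡ 4 = α_err ✓ (single-error assumption holds).
Step 4: error magnitude e = S_0/v_2 = S_0·∏_{j≠2}(α_2 − α_j) = 2·10 = 20 ≡ 9 (mod 11).
Step 5: correct position 2: c_2 = r_2 − e = 7 − 9 ≡ 9 (mod 11). Hence c = [8, 9, 5, 4, 2].
  Check: interpolating c through the α_i gives m(x) = 3 + 7·x (degree < 2) with m(α_i) = c_i for every i, so c is indeed a codeword.


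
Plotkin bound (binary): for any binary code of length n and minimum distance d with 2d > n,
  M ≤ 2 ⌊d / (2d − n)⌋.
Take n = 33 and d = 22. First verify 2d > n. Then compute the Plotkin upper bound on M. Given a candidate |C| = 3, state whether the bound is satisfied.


Plotkin bound M ≤ 4; given |C| = 3 ≤ bound (satisfied).

Check applicability: 2d = 44, n = 33.
2d − n = 11 > 0, so Plotkin applies.
Compute d/(2d−n) = 22/11 ≈ 2.0000.
⌊d/(2d−n)⌋ = 2.
Plotkin bound: M ≤ 2·2 = 4.
Given |C| = 3, check: satisfied.
This |C| is below the Plotkin bound.


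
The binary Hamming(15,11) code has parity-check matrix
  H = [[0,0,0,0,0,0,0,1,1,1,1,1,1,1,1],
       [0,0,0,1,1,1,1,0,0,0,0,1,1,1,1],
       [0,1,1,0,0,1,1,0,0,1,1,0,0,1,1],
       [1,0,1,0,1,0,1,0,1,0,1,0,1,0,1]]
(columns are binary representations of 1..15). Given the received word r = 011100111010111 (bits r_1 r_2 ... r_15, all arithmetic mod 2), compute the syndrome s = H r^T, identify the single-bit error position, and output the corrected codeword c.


s = (0, 1, 0, 0)^T, error position = 4, corrected codeword c = 011000111010111

Compute s = H r^T mod 2 one row at a time:
  s_1 = 1 + 1 + 0 + 1 + 0 + 1 + 1 + 1 = 6 ≡ 0 (mod 2).
  s_2 = 1 + 0 + 0 + 1 + 0 + 1 + 1 + 1 = 5 ≡ 1 (mod 2).
  s_3 = 1 + 1 + 0 + 1 + 0 + 1 + 1 + 1 = 6 ≡ 0 (mod 2).
  s_4 = 0 + 1 + 0 + 1 + 1 + 1 + 1 + 1 = 6 ≡ 0 (mod 2).
s = (0, 1, 0, 0)^T — this equals column 4 of H (binary 0100), so error is at position 4.
Correct: flip bit 4 of r = 011100111010111 to get c = 011000111010111.


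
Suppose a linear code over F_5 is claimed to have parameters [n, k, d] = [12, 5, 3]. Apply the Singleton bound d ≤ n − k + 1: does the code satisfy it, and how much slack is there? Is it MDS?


Singleton RHS = n − k + 1 = 8, slack = 5, bound satisfied, not MDS.

Singleton bound: d ≤ n − k + 1.
Here n = 12, k = 5, so n − k + 1 = 8.
Given d = 3, check d ≤ 8: YES.
Slack = (n − k + 1) − d = 5.
The code is NOT MDS (slack = 5 > 0).
Description: the claimed parameters are [12, 5, 3]_5; such a code would be non-MDS.


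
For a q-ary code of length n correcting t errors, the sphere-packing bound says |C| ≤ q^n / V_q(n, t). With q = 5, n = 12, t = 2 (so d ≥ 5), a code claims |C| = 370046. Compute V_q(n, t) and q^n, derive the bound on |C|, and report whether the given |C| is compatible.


V_q(n, t) = 1105, q^n = 244140625, Hamming bound = 220941, |C| = 370046 > bound (violated).

Step 1: Compute V_q(n, t) = Σ_{j=0}^2 C(n, j) (q−1)^j.
  j = 0: C(12,0)·(4)^0 = 1·1 = 1.
  j = 1: C(12,1)·(4)^1 = 12·4 = 48.
  j = 2: C(12,2)·(4)^2 = 66·16 = 1056.
  V_q(n, t) = 1 + 48 + 1056 = 1105.
Step 2: q^n = 5^12 = 244140625.
Step 3: Hamming bound ⌊q^n / V_q(n,t)⌋ = ⌊244140625/1105⌋ = 220941.
Step 4: Compare |C| = 370046 to 220941: violated.
The claimed |C| lies above the Hamming bound, so no 5-ary code of length 12 with d ≥ 5 can have 370046 codewords.


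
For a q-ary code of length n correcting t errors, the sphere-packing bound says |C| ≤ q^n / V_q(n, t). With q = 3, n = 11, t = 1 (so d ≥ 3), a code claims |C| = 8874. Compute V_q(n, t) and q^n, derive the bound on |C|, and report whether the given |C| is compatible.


V_q(n, t) = 23, q^n = 177147, Hamming bound = 7702, |C| = 8874 > bound (violated).

Step 1: Compute V_q(n, t) = Σ_{j=0}^1 C(n, j) (q−1)^j.
  j = 0: C(11,0)·(2)^0 = 1·1 = 1.
  j = 1: C(11,1)·(2)^1 = 11·2 = 22.
  V_q(n, t) = 1 + 22 = 23.
Step 2: q^n = 3^11 = 177147.
Step 3: Hamming bound ⌊q^n / V_q(n,t)⌋ = ⌊177147/23⌋ = 7702.
Step 4: Compare |C| = 8874 to 7702: violated.
The claimed |C| lies above the Hamming bound, so no 3-ary code of length 11 with d ≥ 3 can have 8874 codewords.


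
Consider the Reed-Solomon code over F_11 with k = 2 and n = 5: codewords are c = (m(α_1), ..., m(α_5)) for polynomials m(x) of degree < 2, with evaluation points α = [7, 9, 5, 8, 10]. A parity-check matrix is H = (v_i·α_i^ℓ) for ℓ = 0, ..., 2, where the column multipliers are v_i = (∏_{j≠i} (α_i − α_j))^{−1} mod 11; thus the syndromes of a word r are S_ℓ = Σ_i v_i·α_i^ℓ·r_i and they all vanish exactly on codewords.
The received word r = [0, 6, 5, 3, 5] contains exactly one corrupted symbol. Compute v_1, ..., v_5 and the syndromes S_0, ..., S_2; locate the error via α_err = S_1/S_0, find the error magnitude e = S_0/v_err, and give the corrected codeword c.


S = (5, 6, 5), error at position 5, error magnitude e = 7, c = [0, 6, 5, 3, 9].

Step 1: column multipliers v_i = (∏_{j≠i}(α_i − α_j))^{−1} mod 11.
  i = 1 (α = 7): (7−9)(7−5)(7−8)(7−10) = (−2)·2·(−1)·(−3) = −12 ≡ 10, so v_1 = 10^{−1} = 10 (mod 11).
  i = 2 (α = 9): (9−7)(9−5)(9−8)(9−10) = 2·4·1·(−1) = −8 ≡ 3, so v_2 = 3^{−1} = 4 (mod 11).
  i = 3 (α = 5): (5−7)(5−9)(5−8)(5−10) = (−2)·(−4)·(−3)·(−5) = 120 ≡ 10, so v_3 = 10^{−1} = 10 (mod 11).
  i = 4 (α = 8): (8−7)(8−9)(8−5)(8−10) = 1·(−1)·3·(−2) = 6 ≡ 6, so v_4 = 6^{−1} = 2 (mod 11).
  i = 5 (α = 10): (10−7)(10−9)(10−5)(10−8) = 3·1·5·2 = 30 ≡ 8, so v_5 = 8^{−1} = 7 (mod 11).
  v = [10, 4, 10, 2, 7].
Step 2: syndromes of r = [0, 6, 5, 3, 5] (all sums mod 11).
  S_0 = Σ v_i r_i = 10·0 + 4·6 + 10·5 + 2·3 + 7·5 = 115 ≡ 5.
  S_1 = Σ v_i α_i r_i = 10·7·0 + 4·9·6 + 10·5·5 + 2·8·3 + 7·10·5 = 864 ≡ 6.
  α_i^2 mod 11 = [5, 4, 3, 9, 1].
  S_2 = Σ v_i α_i^2 r_i = 10·5·0 + 4·4·6 + 10·3·5 + 2·9·3 + 7·1·5 = 335 ≡ 5.
  S = (5, 6, 5) ≠ 0, so r is not a codeword (an error is present).
Step 3: locate the error. For a single error e at position i, S_ℓ = v_i·e·α_i^ℓ, so α_err = S_1/S_0.
  S_0^{−1} = 5^{−1} = 9 (mod 11), so α_err = 6·9 = 54 ≡ 10 = α_5. Error position i = 5.
  Consistency check: S_2/S_1 = 5·2 = 10 ≡ 10 = α_err ✓ (single-error assumption holds).
Step 4: error magnitude e = S_0/v_5 = S_0·∏_{j≠5}(α_5 − α_j) = 5·8 = 40 ≡ 7 (mod 11).
Step 5: correct position 5: c_5 = r_5 − e = 5 − 7 ≡ 9 (mod 11). Hence c = [0, 6, 5, 3, 9].
  Check: interpolating c through the α_i gives m(x) = 1 + 3·x (degree < 2) with m(α_i) = c_i for every i, so c is indeed a codeword.


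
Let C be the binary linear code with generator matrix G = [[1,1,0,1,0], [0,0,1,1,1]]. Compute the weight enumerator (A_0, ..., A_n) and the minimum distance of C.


Weight distribution: A_0 = 1, A_3 = 2, A_4 = 1. Minimum distance d = 3.

Enumerate all 2^2 = 4 messages m ∈ F_2^2.
For each, compute codeword c = mG in F_2^5, then tally its weight.
  m = 00 → c = 00000, weight = 0.
  m = 10 → c = 11010, weight = 3.
  m = 01 → c = 00111, weight = 3.
  m = 11 → c = 11101, weight = 4.
Tally weights:
  weight 0: 1 codewords.
  weight 3: 2 codewords.
  weight 4: 1 codewords.
Minimum distance d = smallest w > 0 with A_w > 0 = 3.
Sanity: Σ A_w = 4 = 2^2 = 4 ✓.


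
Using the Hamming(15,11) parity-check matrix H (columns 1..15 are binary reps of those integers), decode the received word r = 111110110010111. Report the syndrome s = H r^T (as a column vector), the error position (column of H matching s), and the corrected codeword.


s = (1, 0, 0, 1)^T, error position = 9, corrected codeword c = 111110111010111

Compute s = H r^T mod 2 one row at a time:
  s_1 = 1 + 0 + 0 + 1 + 0 + 1 + 1 + 1 = 5 ≡ 1 (mod 2).
  s_2 = 1 + 1 + 0 + 1 + 0 + 1 + 1 + 1 = 6 ≡ 0 (mod 2).
  s_3 = 1 + 1 + 0 + 1 + 0 + 1 + 1 + 1 = 6 ≡ 0 (mod 2).
  s_4 = 1 + 1 + 1 + 1 + 0 + 1 + 1 + 1 = 7 ≡ 1 (mod 2).
s = (1, 0, 0, 1)^T — this equals column 9 of H (binary 1001), so error is at position 9.
Correct: flip bit 9 of r = 111110110010111 to get c = 111110111010111.


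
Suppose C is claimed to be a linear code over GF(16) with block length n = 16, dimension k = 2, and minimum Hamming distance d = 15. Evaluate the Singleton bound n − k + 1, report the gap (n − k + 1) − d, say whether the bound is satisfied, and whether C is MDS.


Singleton RHS = n − k + 1 = 15, slack = 0, bound satisfied, MDS.

Singleton bound: d ≤ n − k + 1.
Here n = 16, k = 2, so n − k + 1 = 15.
Given d = 15, check d ≤ 15: YES.
Slack = (n − k + 1) − d = 0.
The code is MDS (slack = 0).
Description: the claimed parameters are [16, 2, 15]_16; such a code would be MDS (meets Singleton bound).


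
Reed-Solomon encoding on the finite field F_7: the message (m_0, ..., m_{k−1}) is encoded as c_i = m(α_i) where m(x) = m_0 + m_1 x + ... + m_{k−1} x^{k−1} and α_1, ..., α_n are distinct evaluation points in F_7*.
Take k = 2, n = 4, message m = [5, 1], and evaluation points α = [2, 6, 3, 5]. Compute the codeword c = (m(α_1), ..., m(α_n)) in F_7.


c = [0, 4, 1, 3]

Message polynomial: m(x) = 5 + 1·x (mod 7).
For each evaluation point α_i, compute m(α_i) mod 7:
  α_1 = 2: Horner steps 1 → 0, so m(2) = 0.
  α_2 = 6: Horner steps 1 → 4, so m(6) = 4.
  α_3 = 3: Horner steps 1 → 1, so m(3) = 1.
  α_4 = 5: Horner steps 1 → 3, so m(5) = 3.
Codeword c = [0, 4, 1, 3] ∈ F_7^4.


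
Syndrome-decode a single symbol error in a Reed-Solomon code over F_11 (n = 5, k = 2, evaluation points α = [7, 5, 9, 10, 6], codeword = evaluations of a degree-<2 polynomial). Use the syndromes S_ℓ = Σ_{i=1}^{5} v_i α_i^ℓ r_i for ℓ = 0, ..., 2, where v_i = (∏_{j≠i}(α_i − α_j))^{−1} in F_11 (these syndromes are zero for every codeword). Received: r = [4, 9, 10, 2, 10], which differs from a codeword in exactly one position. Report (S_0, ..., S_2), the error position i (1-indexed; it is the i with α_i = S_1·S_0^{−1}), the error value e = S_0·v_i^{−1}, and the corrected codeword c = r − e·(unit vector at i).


S = (2, 1, 6), error at position 5, error magnitude e = 9, c = [4, 9, 10, 2, 1].

Step 1: column multipliers v_i = (∏_{j≠i}(α_i − α_j))^{−1} mod 11.
  i = 1 (α = 7): (7−5)(7−9)(7−10)(7−6) = 2·(−2)·(−3)·1 = 12 ≡ 1, so v_1 = 1^{−1} = 1 (mod 11).
  i = 2 (α = 5): (5−7)(5−9)(5−10)(5−6) = (−2)·(−4)·(−5)·(−1) = 40 ≡ 7, so v_2 = 7^{−1} = 8 (mod 11).
  i = 3 (α = 9): (9−7)(9−5)(9−10)(9−6) = 2·4·(−1)·3 = −24 ≡ 9, so v_3 = 9^{−1} = 5 (mod 11).
  i = 4 (α = 10): (10−7)(10−5)(10−9)(10−6) = 3·5·1·4 = 60 ≡ 5, so v_4 = 5^{−1} = 9 (mod 11).
  i = 5 (α = 6): (6−7)(6−5)(6−9)(6−10) = (−1)·1·(−3)·(−4) = −12 ≡ 10, so v_5 = 10^{−1} = 10 (mod 11).
  v = [1, 8, 5, 9, 10].
Step 2: syndromes of r = [4, 9, 10, 2, 10] (all sums mod 11).
  S_0 = Σ v_i r_i = 1·4 + 8·9 + 5·10 + 9·2 + 10·10 = 244 ≡ 2.
  S_1 = Σ v_i α_i r_i = 1·7·4 + 8·5·9 + 5·9·10 + 9·10·2 + 10·6·10 = 1618 ≡ 1.
  α_i^2 mod 11 = [5, 3, 4, 1, 3].
  S_2 = Σ v_i α_i^2 r_i = 1·5·4 + 8·3·9 + 5·4·10 + 9·1·2 + 10·3·10 = 754 ≡ 6.
  S = (2, 1, 6) ≠ 0, so r is not a codeword (an error is present).
Step 3: locate the error. For a single error e at position i, S_ℓ = v_i·e·α_i^ℓ, so α_err = S_1/S_0.
  S_0^{−1} = 2^{−1} = 6 (mod 11), so α_err = 1·6 = 6 ≡ 6 = α_5. Error position i = 5.
  Consistency check: S_2/S_1 = 6·1 = 6 ≡ 6 = α_err ✓ (single-error assumption holds).
Step 4: error magnitude e = S_0/v_5 = S_0·∏_{j≠5}(α_5 − α_j) = 2·10 = 20 ≡ 9 (mod 11).
Step 5: correct position 5: c_5 = r_5 − e = 10 − 9 ≡ 1 (mod 11). Hence c = [4, 9, 10, 2, 1].
  Check: interpolating c through the α_i gives m(x) = 5 + 3·x (degree < 2) with m(α_i) = c_i for every i, so c is indeed a codeword.


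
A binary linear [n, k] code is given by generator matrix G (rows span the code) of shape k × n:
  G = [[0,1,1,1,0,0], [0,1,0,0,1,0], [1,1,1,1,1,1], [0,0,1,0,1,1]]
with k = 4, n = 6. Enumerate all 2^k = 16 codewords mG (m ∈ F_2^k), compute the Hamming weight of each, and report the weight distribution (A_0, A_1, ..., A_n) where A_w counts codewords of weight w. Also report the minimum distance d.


Weight distribution: A_0 = 1, A_2 = 3, A_3 = 8, A_4 = 3, A_6 = 1. Minimum distance d = 2.

Enumerate all 2^4 = 16 messages m ∈ F_2^4.
For each, compute codeword c = mG in F_2^6, then tally its weight.
  m = 0000 → c = 000000, weight = 0.
  m = 1000 → c = 011100, weight = 3.
  m = 0100 → c = 010010, weight = 2.
  m = 1100 → c = 001110, weight = 3.
  m = 0010 → c = 111111, weight = 6.
  m = 1010 → c = 100011, weight = 3.
  m = 0110 → c = 101101, weight = 4.
  m = 1110 → c = 110001, weight = 3.
  m = 0001 → c = 001011, weight = 3.
  m = 1001 → c = 010111, weight = 4.
  m = 0101 → c = 011001, weight = 3.
  m = 1101 → c = 000101, weight = 2.
  m = 0011 → c = 110100, weight = 3.
  m = 1011 → c = 101000, weight = 2.
  m = 0111 → c = 100110, weight = 3.
  m = 1111 → c = 111010, weight = 4.
Tally weights:
  weight 0: 1 codewords.
  weight 2: 3 codewords.
  weight 3: 8 codewords.
  weight 4: 3 codewords.
  weight 6: 1 codewords.
Minimum distance d = smallest w > 0 with A_w > 0 = 2.
Sanity: Σ A_w = 16 = 2^4 = 16 ✓.
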